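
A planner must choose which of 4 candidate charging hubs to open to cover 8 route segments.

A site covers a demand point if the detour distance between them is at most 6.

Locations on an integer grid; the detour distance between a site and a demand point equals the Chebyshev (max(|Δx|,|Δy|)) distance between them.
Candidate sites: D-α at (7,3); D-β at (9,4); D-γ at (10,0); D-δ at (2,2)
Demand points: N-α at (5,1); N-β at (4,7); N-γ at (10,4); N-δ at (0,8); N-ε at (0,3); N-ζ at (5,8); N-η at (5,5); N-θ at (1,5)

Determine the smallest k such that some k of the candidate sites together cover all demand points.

2

Coverage sets (demand points within 6 of each site):
  D-α: {N-α, N-β, N-γ, N-ζ, N-η, N-θ}
  D-β: {N-α, N-β, N-γ, N-ζ, N-η}
  D-γ: {N-α, N-γ, N-η}
  D-δ: {N-α, N-β, N-δ, N-ε, N-ζ, N-η, N-θ}
No single site covers all 8 demand points.
But {D-α, D-δ} covers everything, so the minimum is 2.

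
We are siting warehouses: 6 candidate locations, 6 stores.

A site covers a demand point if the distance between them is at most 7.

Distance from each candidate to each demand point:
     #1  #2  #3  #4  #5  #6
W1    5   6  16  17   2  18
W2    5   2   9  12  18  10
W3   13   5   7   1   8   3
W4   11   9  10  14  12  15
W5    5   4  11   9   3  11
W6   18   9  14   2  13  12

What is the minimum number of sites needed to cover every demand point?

Coverage sets (demand points within 7 of each site):
  W1: {#1, #2, #5}
  W2: {#1, #2}
  W3: {#2, #3, #4, #6}
  W4: {}
  W5: {#1, #2, #5}
  W6: {#4}
No single site covers all 6 demand points.
But {W1, W3} covers everything, so the minimum is 2.

2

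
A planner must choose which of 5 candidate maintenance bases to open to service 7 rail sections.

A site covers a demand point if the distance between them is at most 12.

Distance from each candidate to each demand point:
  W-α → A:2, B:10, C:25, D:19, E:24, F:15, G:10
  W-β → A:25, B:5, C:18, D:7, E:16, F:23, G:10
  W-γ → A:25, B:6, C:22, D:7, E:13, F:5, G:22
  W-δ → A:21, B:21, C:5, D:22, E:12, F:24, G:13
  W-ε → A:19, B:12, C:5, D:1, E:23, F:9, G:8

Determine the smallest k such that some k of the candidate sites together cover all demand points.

Coverage sets (demand points within 12 of each site):
  W-α: {A, B, G}
  W-β: {B, D, G}
  W-γ: {B, D, F}
  W-δ: {C, E}
  W-ε: {B, C, D, F, G}
No 2 sites suffice: every size-2 union leaves at least one demand point uncovered.
But {W-α, W-γ, W-δ} covers everything, so the minimum is 3.

3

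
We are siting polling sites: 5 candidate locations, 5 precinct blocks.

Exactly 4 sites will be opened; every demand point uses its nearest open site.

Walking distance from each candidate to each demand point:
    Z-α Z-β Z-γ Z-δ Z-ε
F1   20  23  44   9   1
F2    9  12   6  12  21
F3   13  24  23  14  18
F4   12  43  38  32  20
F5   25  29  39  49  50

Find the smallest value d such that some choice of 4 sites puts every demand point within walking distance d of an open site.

12

Open {F1, F2, F3, F4}.
  Farthest demand point is Z-β at walking distance 12 (to F2); all others are ≤ 12.
With {F1, F2, F3, F5} the worst case is 12.
With {F1, F2, F4, F5} the worst case is 12.
No size-4 selection achieves below 12.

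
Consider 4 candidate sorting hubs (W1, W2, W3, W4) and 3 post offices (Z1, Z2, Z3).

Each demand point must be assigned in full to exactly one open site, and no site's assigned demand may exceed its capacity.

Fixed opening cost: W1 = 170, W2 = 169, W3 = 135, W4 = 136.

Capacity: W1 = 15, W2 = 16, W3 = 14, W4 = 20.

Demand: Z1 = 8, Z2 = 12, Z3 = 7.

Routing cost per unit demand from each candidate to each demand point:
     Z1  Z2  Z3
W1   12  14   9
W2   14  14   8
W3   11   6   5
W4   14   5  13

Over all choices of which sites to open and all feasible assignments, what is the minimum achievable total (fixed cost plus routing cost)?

Open {W3, W4}; cheapest assignment that respects the capacities:
  W3 (cap 14, load 7): Z3 — cost 7×5 = 35
  W4 (cap 20, load 20): Z1, Z2 — cost 8×14 + 12×5 = 172
  Shipping 207, fixed 271 → total 478.
  Any other capacity-feasible assignment to {W3, W4} ships for at least 207.
Compare {W1, W4}: its best feasible assignment gives total 525.
Compare {W2, W4}: its best feasible assignment gives total 533.
Every other set of open sites that can feasibly serve all demand totals ≥ 525 even under its best assignment. Minimum: 478.

478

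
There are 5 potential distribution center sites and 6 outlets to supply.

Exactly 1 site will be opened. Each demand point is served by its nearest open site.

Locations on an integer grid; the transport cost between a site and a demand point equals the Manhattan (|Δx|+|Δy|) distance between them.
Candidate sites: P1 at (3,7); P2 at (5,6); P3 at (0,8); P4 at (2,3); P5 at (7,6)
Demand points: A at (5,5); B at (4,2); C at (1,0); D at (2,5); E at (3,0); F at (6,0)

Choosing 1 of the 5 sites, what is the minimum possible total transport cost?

25

Open {P4}.
  A→P4 5, B→P4 3, C→P4 4, D→P4 2, E→P4 4, F→P4 7  ⇒ total 25.
Compare {P2}: total 35.
Compare {P1}: total 39.
No size-1 selection does better; minimum is 25.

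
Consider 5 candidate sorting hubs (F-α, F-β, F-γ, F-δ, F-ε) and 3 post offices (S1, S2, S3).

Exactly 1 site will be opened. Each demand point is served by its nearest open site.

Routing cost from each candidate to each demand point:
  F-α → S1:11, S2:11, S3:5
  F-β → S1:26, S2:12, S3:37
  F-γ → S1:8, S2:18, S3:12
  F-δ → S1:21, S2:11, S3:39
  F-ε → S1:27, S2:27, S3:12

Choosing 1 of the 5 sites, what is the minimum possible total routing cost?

Open {F-α}.
  S1→F-α 11, S2→F-α 11, S3→F-α 5  ⇒ total 27.
Compare {F-γ}: total 38.
Compare {F-ε}: total 66.
No size-1 selection does better; minimum is 27.

27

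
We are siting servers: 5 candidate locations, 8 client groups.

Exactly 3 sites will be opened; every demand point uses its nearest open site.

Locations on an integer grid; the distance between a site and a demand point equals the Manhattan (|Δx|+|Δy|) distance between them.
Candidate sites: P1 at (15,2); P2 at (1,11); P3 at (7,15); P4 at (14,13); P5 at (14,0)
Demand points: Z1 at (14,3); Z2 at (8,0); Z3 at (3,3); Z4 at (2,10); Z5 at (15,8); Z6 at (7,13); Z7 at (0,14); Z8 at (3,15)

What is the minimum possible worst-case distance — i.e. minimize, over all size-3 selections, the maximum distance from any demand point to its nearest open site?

Open {P1, P2, P3}.
  Farthest demand point is Z3 at distance 10 (to P2); all others are ≤ 10.
With {P1, P2, P4} the worst case is 10.
With {P1, P2, P5} the worst case is 10.
No size-3 selection achieves below 10.

10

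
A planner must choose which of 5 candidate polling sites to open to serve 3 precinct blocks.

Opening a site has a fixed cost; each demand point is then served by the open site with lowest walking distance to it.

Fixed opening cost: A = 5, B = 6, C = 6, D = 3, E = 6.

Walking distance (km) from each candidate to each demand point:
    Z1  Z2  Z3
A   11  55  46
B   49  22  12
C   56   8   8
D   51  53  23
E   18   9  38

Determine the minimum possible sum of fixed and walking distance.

Open {A, C}: assign each demand point to its cheapest open site.
  Z1→A 11, Z2→C 8, Z3→C 8
  walking distance 27, fixed 11 → total 38.
Compare {A, C, D}: walking distance 27 + fixed 14 = 41.
Compare {A, B, C}: walking distance 27 + fixed 17 = 44.
Compare {A, C, E}: walking distance 27 + fixed 17 = 44.
All other subsets cost ≥ 41. Minimum total cost: 38.

38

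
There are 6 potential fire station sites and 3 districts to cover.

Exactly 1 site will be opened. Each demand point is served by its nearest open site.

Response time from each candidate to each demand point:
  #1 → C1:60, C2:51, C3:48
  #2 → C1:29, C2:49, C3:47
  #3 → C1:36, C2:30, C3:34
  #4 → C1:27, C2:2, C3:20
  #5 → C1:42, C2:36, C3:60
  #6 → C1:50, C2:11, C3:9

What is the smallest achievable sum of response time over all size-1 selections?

49

Open {#4}.
  C1→#4 27, C2→#4 2, C3→#4 20  ⇒ total 49.
Compare {#6}: total 70.
Compare {#3}: total 100.
No size-1 selection does better; minimum is 49.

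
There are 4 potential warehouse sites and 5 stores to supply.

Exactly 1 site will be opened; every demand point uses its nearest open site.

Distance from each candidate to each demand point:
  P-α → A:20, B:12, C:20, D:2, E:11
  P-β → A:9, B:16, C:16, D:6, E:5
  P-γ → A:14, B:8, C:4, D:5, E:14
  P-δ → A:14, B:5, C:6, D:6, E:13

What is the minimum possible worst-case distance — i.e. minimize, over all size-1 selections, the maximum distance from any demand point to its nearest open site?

14

Open {P-γ}.
  Farthest demand point is A at distance 14 (to P-γ); all others are ≤ 14.
With {P-δ} the worst case is 14.
With {P-β} the worst case is 16.
No size-1 selection achieves below 14.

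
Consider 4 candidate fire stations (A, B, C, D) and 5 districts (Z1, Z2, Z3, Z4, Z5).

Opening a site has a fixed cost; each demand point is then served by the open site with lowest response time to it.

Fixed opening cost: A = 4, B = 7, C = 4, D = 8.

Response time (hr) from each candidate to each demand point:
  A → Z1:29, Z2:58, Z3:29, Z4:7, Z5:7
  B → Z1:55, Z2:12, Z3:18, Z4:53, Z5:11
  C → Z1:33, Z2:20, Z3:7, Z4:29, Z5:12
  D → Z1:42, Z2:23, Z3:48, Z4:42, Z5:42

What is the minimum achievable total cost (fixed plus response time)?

77

Open {A, B, C}: assign each demand point to its cheapest open site.
  Z1→A 29, Z2→B 12, Z3→C 7, Z4→A 7, Z5→A 7
  response time 62, fixed 15 → total 77.
Compare {A, C}: response time 70 + fixed 8 = 78.
Compare {A, B}: response time 73 + fixed 11 = 84.
Compare {A, B, C, D}: response time 62 + fixed 23 = 85.
All other subsets cost ≥ 78. Minimum total cost: 77.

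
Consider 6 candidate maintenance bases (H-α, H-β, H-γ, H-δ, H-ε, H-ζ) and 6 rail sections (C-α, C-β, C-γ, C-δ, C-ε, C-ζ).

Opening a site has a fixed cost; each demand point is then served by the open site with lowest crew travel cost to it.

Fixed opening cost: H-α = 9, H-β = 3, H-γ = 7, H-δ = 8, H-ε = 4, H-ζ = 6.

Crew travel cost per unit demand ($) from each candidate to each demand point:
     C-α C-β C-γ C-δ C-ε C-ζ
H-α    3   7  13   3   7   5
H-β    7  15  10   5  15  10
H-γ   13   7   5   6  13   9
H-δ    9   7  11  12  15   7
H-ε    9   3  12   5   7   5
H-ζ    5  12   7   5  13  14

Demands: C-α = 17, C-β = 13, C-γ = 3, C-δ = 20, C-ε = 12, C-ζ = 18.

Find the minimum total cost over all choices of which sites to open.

Open {H-α, H-γ, H-ε}: assign each demand point to its cheapest open site.
  C-α→H-α 17×3=51, C-β→H-ε 13×3=39, C-γ→H-γ 3×5=15, C-δ→H-α 20×3=60, C-ε→H-α 12×7=84, C-ζ→H-α 18×5=90
  crew travel cost 339, fixed 20 → total 359.
Compare {H-α, H-β, H-γ, H-ε}: crew travel cost 339 + fixed 23 = 362.
Compare {H-α, H-ε, H-ζ}: crew travel cost 345 + fixed 19 = 364.
Compare {H-α, H-γ, H-ε, H-ζ}: crew travel cost 339 + fixed 26 = 365.
All other subsets cost ≥ 362. Minimum total cost: 359.

359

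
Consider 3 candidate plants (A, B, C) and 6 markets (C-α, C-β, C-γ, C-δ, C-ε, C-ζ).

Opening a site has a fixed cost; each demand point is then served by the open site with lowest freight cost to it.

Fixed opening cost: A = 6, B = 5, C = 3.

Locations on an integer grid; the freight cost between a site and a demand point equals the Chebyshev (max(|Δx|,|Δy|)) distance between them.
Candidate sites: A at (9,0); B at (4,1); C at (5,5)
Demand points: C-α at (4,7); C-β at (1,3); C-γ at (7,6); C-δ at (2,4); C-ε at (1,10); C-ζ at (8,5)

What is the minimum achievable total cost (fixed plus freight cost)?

Open {C}: assign each demand point to its cheapest open site.
  C-α→C 2, C-β→C 4, C-γ→C 2, C-δ→C 3, C-ε→C 5, C-ζ→C 3
  freight cost 19, fixed 3 → total 22.
Compare {B, C}: freight cost 18 + fixed 8 = 26.
Compare {A, C}: freight cost 19 + fixed 9 = 28.
Compare {A, B, C}: freight cost 18 + fixed 14 = 32.
All other subsets cost ≥ 26. Minimum total cost: 22.

22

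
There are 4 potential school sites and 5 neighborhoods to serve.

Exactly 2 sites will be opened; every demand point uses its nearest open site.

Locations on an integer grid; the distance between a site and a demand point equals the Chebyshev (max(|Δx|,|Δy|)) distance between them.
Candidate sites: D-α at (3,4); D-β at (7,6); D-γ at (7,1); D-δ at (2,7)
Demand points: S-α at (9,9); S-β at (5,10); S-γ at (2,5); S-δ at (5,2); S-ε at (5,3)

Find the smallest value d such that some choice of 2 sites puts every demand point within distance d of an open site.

4

Open {D-α, D-β}.
  Farthest demand point is S-β at distance 4 (to D-β); all others are ≤ 4.
With {D-β, D-δ} the worst case is 4.
With {D-β, D-γ} the worst case is 5.
No size-2 selection achieves below 4.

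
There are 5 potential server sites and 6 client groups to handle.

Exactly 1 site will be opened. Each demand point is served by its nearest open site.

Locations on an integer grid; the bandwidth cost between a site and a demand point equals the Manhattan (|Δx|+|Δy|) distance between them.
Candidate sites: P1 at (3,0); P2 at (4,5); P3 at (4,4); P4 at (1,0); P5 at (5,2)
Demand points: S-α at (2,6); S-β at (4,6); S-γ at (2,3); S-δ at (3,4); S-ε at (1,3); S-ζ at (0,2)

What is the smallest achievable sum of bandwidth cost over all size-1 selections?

Open {P3}.
  S-α→P3 4, S-β→P3 2, S-γ→P3 3, S-δ→P3 1, S-ε→P3 4, S-ζ→P3 6  ⇒ total 20.
Compare {P2}: total 22.
Compare {P5}: total 30.
No size-1 selection does better; minimum is 20.

20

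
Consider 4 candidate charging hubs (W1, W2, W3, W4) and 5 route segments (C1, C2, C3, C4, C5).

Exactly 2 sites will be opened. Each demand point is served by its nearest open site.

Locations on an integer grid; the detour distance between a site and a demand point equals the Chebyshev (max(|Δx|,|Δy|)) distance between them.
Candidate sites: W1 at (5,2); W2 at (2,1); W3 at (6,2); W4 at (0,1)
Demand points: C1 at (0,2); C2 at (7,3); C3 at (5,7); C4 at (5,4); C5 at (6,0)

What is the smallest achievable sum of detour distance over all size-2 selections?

11

Open {W3, W4}.
  C1→W4 1, C2→W3 1, C3→W3 5, C4→W3 2, C5→W3 2  ⇒ total 11.
Compare {W1, W4}: total 12.
Compare {W2, W3}: total 12.
No size-2 selection does better; minimum is 11.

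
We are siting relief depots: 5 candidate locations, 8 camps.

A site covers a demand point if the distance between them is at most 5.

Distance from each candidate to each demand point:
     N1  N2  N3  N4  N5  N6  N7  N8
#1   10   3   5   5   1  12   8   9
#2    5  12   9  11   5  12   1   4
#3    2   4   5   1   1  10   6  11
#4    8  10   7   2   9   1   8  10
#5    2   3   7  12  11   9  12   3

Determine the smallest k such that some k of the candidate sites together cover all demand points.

3

Coverage sets (demand points within 5 of each site):
  #1: {N2, N3, N4, N5}
  #2: {N1, N5, N7, N8}
  #3: {N1, N2, N3, N4, N5}
  #4: {N4, N6}
  #5: {N1, N2, N8}
No 2 sites suffice: every size-2 union leaves at least one demand point uncovered.
But {#1, #2, #4} covers everything, so the minimum is 3.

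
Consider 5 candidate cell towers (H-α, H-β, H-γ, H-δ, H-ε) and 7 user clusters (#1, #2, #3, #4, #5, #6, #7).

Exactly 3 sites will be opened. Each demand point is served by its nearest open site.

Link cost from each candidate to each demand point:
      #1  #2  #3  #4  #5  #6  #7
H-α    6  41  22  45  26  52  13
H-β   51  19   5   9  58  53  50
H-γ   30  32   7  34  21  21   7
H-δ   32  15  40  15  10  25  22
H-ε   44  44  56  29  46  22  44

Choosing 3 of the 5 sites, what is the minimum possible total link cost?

Open {H-α, H-γ, H-δ}.
  #1→H-α 6, #2→H-δ 15, #3→H-γ 7, #4→H-δ 15, #5→H-δ 10, #6→H-γ 21, #7→H-γ 7  ⇒ total 81.
Compare {H-α, H-β, H-δ}: total 83.
Compare {H-α, H-β, H-γ}: total 88.
No size-3 selection does better; minimum is 81.

81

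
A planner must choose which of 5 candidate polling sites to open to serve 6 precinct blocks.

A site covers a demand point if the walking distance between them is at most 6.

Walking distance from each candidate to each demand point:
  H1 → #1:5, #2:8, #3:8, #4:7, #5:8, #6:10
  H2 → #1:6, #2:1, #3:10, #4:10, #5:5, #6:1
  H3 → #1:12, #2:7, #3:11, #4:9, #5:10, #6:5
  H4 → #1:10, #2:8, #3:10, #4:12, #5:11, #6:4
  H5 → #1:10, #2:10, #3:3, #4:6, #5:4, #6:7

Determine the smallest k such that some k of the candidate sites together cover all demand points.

2

Coverage sets (demand points within 6 of each site):
  H1: {#1}
  H2: {#1, #2, #5, #6}
  H3: {#6}
  H4: {#6}
  H5: {#3, #4, #5}
No single site covers all 6 demand points.
But {H2, H5} covers everything, so the minimum is 2.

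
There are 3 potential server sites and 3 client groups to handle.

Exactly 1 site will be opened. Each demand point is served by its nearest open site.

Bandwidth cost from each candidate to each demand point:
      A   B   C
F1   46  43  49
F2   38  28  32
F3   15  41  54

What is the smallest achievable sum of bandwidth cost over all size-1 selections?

98

Open {F2}.
  A→F2 38, B→F2 28, C→F2 32  ⇒ total 98.
Compare {F3}: total 110.
Compare {F1}: total 138.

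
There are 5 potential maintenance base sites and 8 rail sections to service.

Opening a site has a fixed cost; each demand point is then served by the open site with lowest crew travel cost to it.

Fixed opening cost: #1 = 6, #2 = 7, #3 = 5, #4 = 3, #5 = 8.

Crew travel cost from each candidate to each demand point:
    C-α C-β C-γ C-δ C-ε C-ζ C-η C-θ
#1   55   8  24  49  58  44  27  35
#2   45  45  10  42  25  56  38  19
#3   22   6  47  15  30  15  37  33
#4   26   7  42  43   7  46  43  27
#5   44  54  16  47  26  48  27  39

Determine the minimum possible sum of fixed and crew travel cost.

Open {#1, #2, #3, #4}: assign each demand point to its cheapest open site.
  C-α→#3 22, C-β→#3 6, C-γ→#2 10, C-δ→#3 15, C-ε→#4 7, C-ζ→#3 15, C-η→#1 27, C-θ→#2 19
  crew travel cost 121, fixed 21 → total 142.
Compare {#2, #3, #4, #5}: crew travel cost 121 + fixed 23 = 144.
Compare {#2, #3, #4}: crew travel cost 131 + fixed 15 = 146.
Compare {#1, #2, #3, #4, #5}: crew travel cost 121 + fixed 29 = 150.
All other subsets cost ≥ 144. Minimum total cost: 142.

142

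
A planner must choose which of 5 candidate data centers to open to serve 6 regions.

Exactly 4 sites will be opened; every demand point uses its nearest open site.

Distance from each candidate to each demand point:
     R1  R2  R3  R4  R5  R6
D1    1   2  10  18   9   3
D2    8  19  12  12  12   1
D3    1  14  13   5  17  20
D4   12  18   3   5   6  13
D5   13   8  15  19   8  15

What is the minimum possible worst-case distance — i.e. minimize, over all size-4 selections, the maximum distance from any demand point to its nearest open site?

6

Open {D1, D2, D3, D4}.
  Farthest demand point is R5 at distance 6 (to D4); all others are ≤ 6.
With {D1, D2, D4, D5} the worst case is 6.
With {D1, D3, D4, D5} the worst case is 6.
No size-4 selection achieves below 6.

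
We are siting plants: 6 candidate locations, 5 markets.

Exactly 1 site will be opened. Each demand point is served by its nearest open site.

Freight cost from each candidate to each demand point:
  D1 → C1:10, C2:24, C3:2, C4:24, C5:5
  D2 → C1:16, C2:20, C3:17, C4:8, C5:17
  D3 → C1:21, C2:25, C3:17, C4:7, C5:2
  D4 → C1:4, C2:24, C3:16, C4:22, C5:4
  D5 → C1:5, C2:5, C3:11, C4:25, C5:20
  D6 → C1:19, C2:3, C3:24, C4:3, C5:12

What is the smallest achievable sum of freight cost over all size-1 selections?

Open {D6}.
  C1→D6 19, C2→D6 3, C3→D6 24, C4→D6 3, C5→D6 12  ⇒ total 61.
Compare {D1}: total 65.
Compare {D5}: total 66.
No size-1 selection does better; minimum is 61.

61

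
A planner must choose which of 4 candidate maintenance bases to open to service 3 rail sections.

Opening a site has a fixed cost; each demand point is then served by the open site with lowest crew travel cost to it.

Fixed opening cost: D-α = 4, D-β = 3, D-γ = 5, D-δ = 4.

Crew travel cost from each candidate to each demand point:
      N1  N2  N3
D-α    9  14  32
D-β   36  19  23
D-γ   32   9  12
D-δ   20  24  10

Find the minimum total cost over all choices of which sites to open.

39

Open {D-α, D-γ}: assign each demand point to its cheapest open site.
  N1→D-α 9, N2→D-γ 9, N3→D-γ 12
  crew travel cost 30, fixed 9 → total 39.
Compare {D-α, D-δ}: crew travel cost 33 + fixed 8 = 41.
Compare {D-α, D-γ, D-δ}: crew travel cost 28 + fixed 13 = 41.
Compare {D-α, D-β, D-γ}: crew travel cost 30 + fixed 12 = 42.
All other subsets cost ≥ 41. Minimum total cost: 39.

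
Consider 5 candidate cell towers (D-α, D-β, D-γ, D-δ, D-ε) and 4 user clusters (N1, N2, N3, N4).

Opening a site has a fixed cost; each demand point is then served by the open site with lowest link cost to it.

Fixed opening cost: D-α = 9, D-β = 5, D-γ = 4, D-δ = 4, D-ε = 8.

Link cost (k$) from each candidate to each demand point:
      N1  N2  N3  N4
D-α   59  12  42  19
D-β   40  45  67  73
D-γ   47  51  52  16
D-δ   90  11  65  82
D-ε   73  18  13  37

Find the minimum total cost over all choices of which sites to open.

Open {D-β, D-γ, D-δ, D-ε}: assign each demand point to its cheapest open site.
  N1→D-β 40, N2→D-δ 11, N3→D-ε 13, N4→D-γ 16
  link cost 80, fixed 21 → total 101.
Compare {D-γ, D-δ, D-ε}: link cost 87 + fixed 16 = 103.
Compare {D-β, D-γ, D-ε}: link cost 87 + fixed 17 = 104.
Compare {D-γ, D-ε}: link cost 94 + fixed 12 = 106.
All other subsets cost ≥ 103. Minimum total cost: 101.

101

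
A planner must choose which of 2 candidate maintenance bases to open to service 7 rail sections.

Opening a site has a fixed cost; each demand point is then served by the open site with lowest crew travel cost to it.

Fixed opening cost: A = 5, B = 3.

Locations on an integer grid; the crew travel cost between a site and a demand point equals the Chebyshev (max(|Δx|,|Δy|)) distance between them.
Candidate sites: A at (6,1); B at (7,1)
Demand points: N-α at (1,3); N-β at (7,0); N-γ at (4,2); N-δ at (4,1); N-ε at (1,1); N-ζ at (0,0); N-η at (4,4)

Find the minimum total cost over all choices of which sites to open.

29

Open {A}: assign each demand point to its cheapest open site.
  N-α→A 5, N-β→A 1, N-γ→A 2, N-δ→A 2, N-ε→A 5, N-ζ→A 6, N-η→A 3
  crew travel cost 24, fixed 5 → total 29.
Compare {B}: crew travel cost 29 + fixed 3 = 32.
Compare {A, B}: crew travel cost 24 + fixed 8 = 32.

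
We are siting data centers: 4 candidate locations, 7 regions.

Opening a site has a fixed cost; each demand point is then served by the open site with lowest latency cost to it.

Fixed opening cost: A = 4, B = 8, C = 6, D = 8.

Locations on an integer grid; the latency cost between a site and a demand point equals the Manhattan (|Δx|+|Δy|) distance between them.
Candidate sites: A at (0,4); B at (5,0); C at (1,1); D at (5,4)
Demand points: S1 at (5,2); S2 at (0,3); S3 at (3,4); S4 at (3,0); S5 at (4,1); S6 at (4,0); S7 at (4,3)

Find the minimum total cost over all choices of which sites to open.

27

Open {A, B}: assign each demand point to its cheapest open site.
  S1→B 2, S2→A 1, S3→A 3, S4→B 2, S5→B 2, S6→B 1, S7→B 4
  latency cost 15, fixed 12 → total 27.
Compare {A, B, D}: latency cost 12 + fixed 20 = 32.
Compare {B}: latency cost 25 + fixed 8 = 33.
Compare {B, C}: latency cost 19 + fixed 14 = 33.
All other subsets cost ≥ 32. Minimum total cost: 27.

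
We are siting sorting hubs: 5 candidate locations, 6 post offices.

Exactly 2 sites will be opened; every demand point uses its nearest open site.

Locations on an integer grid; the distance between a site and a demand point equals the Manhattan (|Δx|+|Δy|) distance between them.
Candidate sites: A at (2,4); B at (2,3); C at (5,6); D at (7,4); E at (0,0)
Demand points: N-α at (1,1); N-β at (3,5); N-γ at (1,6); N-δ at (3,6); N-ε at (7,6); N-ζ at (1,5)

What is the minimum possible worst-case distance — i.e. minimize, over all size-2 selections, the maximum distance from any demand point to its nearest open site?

4

Open {A, C}.
  Farthest demand point is N-α at distance 4 (to A); all others are ≤ 4.
With {A, D} the worst case is 4.
With {B, C} the worst case is 4.
No size-2 selection achieves below 4.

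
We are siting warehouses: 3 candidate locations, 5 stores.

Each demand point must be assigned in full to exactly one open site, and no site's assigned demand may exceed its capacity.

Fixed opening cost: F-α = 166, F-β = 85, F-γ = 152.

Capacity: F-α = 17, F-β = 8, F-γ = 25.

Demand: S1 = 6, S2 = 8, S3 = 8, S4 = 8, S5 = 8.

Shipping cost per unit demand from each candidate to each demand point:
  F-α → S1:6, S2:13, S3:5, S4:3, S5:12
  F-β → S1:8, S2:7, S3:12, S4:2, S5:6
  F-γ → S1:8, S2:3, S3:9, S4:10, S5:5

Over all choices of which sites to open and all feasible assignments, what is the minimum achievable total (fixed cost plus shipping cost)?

Open {F-α, F-γ}; cheapest assignment that respects the capacities:
  F-α (cap 17, load 16): S3, S4 — cost 8×5 + 8×3 = 64
  F-γ (cap 25, load 22): S1, S2, S5 — cost 6×8 + 8×3 + 8×5 = 112
  Shipping 176, fixed 318 → total 494.
  Any other capacity-feasible assignment to {F-α, F-γ} ships for at least 176.
Compare {F-α, F-β, F-γ}: its best feasible assignment gives total 559.
Every other set of open sites that can feasibly serve all demand totals ≥ 559 even under its best assignment. Minimum: 494.

494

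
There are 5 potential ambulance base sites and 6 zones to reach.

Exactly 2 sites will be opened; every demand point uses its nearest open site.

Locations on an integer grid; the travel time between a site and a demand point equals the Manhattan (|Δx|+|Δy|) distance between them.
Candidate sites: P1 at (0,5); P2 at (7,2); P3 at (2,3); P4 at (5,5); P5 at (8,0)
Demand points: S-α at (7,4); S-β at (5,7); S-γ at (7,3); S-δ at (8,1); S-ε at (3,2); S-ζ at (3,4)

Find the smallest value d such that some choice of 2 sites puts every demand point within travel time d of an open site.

Open {P2, P4}.
  Farthest demand point is S-ε at travel time 4 (to P2); all others are ≤ 4.
With {P4, P5} the worst case is 5.
With {P1, P2} the worst case is 7.
No size-2 selection achieves below 4.

4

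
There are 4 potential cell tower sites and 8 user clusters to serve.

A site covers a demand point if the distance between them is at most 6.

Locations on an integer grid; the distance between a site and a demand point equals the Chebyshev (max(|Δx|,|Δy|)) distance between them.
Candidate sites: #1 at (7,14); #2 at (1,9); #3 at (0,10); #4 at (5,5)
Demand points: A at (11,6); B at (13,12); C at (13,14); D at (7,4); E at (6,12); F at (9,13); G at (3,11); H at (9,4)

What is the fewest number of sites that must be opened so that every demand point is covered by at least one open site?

Coverage sets (demand points within 6 of each site):
  #1: {B, C, E, F, G}
  #2: {D, E, G}
  #3: {E, G}
  #4: {A, D, G, H}
No single site covers all 8 demand points.
But {#1, #4} covers everything, so the minimum is 2.

2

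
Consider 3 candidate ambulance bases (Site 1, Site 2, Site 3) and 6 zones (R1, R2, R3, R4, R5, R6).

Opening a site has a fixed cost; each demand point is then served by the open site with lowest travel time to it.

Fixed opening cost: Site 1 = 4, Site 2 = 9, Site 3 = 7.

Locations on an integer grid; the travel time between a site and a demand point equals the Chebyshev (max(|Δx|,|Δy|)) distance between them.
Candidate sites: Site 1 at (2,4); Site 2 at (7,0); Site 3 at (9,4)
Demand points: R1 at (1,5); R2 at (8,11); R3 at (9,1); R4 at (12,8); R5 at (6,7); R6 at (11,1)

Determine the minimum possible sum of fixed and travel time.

32

Open {Site 1, Site 3}: assign each demand point to its cheapest open site.
  R1→Site 1 1, R2→Site 1 7, R3→Site 3 3, R4→Site 3 4, R5→Site 3 3, R6→Site 3 3
  travel time 21, fixed 11 → total 32.
Compare {Site 3}: travel time 28 + fixed 7 = 35.
Compare {Site 1, Site 2}: travel time 26 + fixed 13 = 39.
Compare {Site 1, Site 2, Site 3}: travel time 20 + fixed 20 = 40.
All other subsets cost ≥ 35. Minimum total cost: 32.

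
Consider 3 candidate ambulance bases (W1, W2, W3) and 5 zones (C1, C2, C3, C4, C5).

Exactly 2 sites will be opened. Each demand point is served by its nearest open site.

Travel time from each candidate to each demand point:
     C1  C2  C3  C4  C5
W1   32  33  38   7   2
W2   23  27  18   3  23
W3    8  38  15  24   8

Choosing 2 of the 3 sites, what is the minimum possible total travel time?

Open {W2, W3}.
  C1→W3 8, C2→W2 27, C3→W3 15, C4→W2 3, C5→W3 8  ⇒ total 61.
Compare {W1, W3}: total 65.
Compare {W1, W2}: total 73.

61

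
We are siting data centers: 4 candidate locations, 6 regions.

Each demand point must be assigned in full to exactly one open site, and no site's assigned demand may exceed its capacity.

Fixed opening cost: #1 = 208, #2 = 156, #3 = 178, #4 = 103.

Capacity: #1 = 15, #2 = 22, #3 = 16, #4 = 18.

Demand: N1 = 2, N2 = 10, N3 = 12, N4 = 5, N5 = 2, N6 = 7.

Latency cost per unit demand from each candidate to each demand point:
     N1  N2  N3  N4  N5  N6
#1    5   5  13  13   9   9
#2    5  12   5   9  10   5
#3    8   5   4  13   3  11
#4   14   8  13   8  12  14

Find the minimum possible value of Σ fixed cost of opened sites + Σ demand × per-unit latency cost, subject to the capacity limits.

Open {#2, #4}; cheapest assignment that respects the capacities:
  #2 (cap 22, load 21): N1, N3, N6 — cost 2×5 + 12×5 + 7×5 = 105
  #4 (cap 18, load 17): N2, N4, N5 — cost 10×8 + 5×8 + 2×12 = 144
  Shipping 249, fixed 259 → total 508.
  Any other capacity-feasible assignment to {#2, #4} ships for at least 249.
Compare {#2, #3}: its best feasible assignment gives total 604.
Compare {#2, #3, #4}: its best feasible assignment gives total 638.
Every other set of open sites that can feasibly serve all demand totals ≥ 604 even under its best assignment. Minimum: 508.

508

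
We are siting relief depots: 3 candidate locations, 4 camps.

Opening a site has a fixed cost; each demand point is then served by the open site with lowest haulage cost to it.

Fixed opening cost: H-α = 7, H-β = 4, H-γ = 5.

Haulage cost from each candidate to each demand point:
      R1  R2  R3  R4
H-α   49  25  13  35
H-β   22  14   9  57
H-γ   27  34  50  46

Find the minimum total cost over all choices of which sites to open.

Open {H-α, H-β}: assign each demand point to its cheapest open site.
  R1→H-β 22, R2→H-β 14, R3→H-β 9, R4→H-α 35
  haulage cost 80, fixed 11 → total 91.
Compare {H-α, H-β, H-γ}: haulage cost 80 + fixed 16 = 96.
Compare {H-β, H-γ}: haulage cost 91 + fixed 9 = 100.
Compare {H-β}: haulage cost 102 + fixed 4 = 106.
All other subsets cost ≥ 96. Minimum total cost: 91.

91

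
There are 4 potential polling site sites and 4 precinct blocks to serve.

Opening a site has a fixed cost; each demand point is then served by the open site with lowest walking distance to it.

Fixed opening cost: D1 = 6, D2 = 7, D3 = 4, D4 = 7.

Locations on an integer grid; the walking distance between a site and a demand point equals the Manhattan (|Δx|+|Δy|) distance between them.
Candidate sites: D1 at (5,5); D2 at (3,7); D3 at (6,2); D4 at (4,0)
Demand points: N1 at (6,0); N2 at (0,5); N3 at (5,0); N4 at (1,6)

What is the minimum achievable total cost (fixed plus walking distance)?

24

Open {D2, D3}: assign each demand point to its cheapest open site.
  N1→D3 2, N2→D2 5, N3→D3 3, N4→D2 3
  walking distance 13, fixed 11 → total 24.
Compare {D1, D3}: walking distance 15 + fixed 10 = 25.
Compare {D2, D4}: walking distance 11 + fixed 14 = 25.
Compare {D1, D4}: walking distance 13 + fixed 13 = 26.
All other subsets cost ≥ 25. Minimum total cost: 24.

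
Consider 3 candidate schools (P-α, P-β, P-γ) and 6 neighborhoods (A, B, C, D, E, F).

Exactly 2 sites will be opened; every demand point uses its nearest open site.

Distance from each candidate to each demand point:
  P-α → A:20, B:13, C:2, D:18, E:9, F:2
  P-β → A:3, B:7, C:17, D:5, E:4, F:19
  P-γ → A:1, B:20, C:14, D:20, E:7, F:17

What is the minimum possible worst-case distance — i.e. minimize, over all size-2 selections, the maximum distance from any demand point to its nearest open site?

7

Open {P-α, P-β}.
  Farthest demand point is B at distance 7 (to P-β); all others are ≤ 7.
With {P-β, P-γ} the worst case is 17.
With {P-α, P-γ} the worst case is 18.
No size-2 selection achieves below 7.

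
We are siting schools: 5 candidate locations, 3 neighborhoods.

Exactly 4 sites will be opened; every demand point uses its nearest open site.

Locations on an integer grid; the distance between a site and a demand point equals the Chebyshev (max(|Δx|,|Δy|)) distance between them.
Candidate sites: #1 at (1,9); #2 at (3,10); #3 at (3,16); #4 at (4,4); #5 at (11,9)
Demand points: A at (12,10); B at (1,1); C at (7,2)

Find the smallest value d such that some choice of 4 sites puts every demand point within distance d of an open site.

Open {#1, #2, #4, #5}.
  Farthest demand point is B at distance 3 (to #4); all others are ≤ 3.
With {#1, #3, #4, #5} the worst case is 3.
With {#2, #3, #4, #5} the worst case is 3.
No size-4 selection achieves below 3.

3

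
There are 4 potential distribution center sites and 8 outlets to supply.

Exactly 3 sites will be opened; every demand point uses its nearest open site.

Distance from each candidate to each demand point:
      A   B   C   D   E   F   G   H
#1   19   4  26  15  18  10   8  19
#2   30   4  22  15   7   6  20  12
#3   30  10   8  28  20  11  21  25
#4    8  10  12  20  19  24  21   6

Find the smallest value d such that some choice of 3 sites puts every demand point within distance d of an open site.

Open {#1, #2, #4}.
  Farthest demand point is D at distance 15 (to #1); all others are ≤ 15.
With {#1, #3, #4} the worst case is 18.
With {#1, #2, #3} the worst case is 19.
No size-3 selection achieves below 15.

15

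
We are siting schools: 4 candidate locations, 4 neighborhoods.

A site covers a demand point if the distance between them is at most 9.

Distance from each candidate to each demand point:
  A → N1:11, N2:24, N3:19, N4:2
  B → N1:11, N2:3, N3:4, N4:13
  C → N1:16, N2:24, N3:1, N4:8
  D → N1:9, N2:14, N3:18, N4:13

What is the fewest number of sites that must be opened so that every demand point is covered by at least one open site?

3

Coverage sets (demand points within 9 of each site):
  A: {N4}
  B: {N2, N3}
  C: {N3, N4}
  D: {N1}
No 2 sites suffice: every size-2 union leaves at least one demand point uncovered.
But {A, B, D} covers everything, so the minimum is 3.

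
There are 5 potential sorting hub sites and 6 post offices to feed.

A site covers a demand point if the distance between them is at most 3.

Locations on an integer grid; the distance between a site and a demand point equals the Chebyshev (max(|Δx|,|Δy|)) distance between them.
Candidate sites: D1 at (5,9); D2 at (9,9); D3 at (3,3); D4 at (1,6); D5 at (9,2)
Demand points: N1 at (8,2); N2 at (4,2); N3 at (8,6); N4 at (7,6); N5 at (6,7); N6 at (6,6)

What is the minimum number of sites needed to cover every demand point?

3

Coverage sets (demand points within 3 of each site):
  D1: {N3, N4, N5, N6}
  D2: {N3, N4, N5, N6}
  D3: {N2, N6}
  D4: {}
  D5: {N1}
No 2 sites suffice: every size-2 union leaves at least one demand point uncovered.
But {D1, D3, D5} covers everything, so the minimum is 3.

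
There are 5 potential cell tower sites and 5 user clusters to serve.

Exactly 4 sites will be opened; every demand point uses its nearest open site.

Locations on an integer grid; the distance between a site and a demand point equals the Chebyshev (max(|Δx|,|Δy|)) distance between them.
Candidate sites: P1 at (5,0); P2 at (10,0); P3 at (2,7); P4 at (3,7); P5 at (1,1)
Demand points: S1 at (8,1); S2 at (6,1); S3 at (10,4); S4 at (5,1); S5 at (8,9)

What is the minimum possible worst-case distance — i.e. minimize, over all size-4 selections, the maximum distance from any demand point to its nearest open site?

Open {P1, P2, P3, P4}.
  Farthest demand point is S5 at distance 5 (to P4); all others are ≤ 5.
With {P1, P2, P4, P5} the worst case is 5.
With {P1, P3, P4, P5} the worst case is 5.
No size-4 selection achieves below 5.

5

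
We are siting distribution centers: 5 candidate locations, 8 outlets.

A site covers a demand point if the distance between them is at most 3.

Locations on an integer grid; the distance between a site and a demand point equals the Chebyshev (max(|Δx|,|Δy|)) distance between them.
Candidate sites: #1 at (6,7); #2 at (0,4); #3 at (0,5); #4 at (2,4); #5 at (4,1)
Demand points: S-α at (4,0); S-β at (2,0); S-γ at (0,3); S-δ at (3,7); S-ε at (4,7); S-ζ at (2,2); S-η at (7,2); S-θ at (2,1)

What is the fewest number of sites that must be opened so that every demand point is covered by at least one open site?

Coverage sets (demand points within 3 of each site):
  #1: {S-δ, S-ε}
  #2: {S-γ, S-δ, S-ζ, S-θ}
  #3: {S-γ, S-δ, S-ζ}
  #4: {S-γ, S-δ, S-ε, S-ζ, S-θ}
  #5: {S-α, S-β, S-ζ, S-η, S-θ}
No single site covers all 8 demand points.
But {#4, #5} covers everything, so the minimum is 2.

2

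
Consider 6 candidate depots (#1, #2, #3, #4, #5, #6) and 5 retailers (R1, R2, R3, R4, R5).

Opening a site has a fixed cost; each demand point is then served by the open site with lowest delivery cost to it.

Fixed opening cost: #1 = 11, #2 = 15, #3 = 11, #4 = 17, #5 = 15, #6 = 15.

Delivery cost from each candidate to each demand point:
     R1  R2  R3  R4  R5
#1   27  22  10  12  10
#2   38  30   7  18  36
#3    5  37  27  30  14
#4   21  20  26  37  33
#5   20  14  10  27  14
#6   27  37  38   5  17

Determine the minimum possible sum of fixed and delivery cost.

81

Open {#1, #3}: assign each demand point to its cheapest open site.
  R1→#3 5, R2→#1 22, R3→#1 10, R4→#1 12, R5→#1 10
  delivery cost 59, fixed 22 → total 81.
Compare {#1, #3, #5}: delivery cost 51 + fixed 37 = 88.
Compare {#1, #3, #6}: delivery cost 52 + fixed 37 = 89.
Compare {#3, #5, #6}: delivery cost 48 + fixed 41 = 89.
All other subsets cost ≥ 88. Minimum total cost: 81.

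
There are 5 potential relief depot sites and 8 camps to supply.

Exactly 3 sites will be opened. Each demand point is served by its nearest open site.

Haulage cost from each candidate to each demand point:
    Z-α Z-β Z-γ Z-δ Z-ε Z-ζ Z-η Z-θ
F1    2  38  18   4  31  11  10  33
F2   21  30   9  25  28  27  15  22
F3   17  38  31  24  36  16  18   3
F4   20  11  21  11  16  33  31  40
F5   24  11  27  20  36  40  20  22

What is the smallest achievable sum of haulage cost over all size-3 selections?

Open {F1, F3, F4}.
  Z-α→F1 2, Z-β→F4 11, Z-γ→F1 18, Z-δ→F1 4, Z-ε→F4 16, Z-ζ→F1 11, Z-η→F1 10, Z-θ→F3 3  ⇒ total 75.
Compare {F1, F2, F4}: total 85.
Compare {F1, F3, F5}: total 90.
No size-3 selection does better; minimum is 75.

75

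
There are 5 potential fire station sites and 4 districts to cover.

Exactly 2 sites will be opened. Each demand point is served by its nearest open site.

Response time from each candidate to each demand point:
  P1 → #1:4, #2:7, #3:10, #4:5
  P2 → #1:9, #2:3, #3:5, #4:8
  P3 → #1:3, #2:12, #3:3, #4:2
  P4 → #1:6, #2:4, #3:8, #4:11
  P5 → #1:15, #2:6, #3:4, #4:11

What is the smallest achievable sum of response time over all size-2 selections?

11

Open {P2, P3}.
  #1→P3 3, #2→P2 3, #3→P3 3, #4→P3 2  ⇒ total 11.
Compare {P3, P4}: total 12.
Compare {P3, P5}: total 14.
No size-2 selection does better; minimum is 11.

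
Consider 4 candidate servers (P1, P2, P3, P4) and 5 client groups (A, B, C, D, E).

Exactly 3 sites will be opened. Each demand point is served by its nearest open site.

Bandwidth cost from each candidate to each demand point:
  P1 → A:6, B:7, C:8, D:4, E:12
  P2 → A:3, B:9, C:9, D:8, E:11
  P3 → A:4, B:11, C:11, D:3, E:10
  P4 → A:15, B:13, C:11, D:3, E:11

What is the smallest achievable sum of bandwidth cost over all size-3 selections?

31

Open {P1, P2, P3}.
  A→P2 3, B→P1 7, C→P1 8, D→P3 3, E→P3 10  ⇒ total 31.
Compare {P1, P2, P4}: total 32.
Compare {P1, P3, P4}: total 32.
No size-3 selection does better; minimum is 31.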